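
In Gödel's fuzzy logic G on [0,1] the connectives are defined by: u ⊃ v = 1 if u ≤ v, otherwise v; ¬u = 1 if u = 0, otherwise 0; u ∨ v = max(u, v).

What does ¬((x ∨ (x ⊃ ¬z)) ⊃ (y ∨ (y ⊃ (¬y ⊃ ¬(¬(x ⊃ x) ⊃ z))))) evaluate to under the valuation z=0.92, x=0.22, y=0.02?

¬z: Gödel ¬ of 0.92 = 0 (operand ≠ 0)
(x ⊃ ¬z): 0.22 > 0, so result = 0
(x ∨ (x ⊃ ¬z)) = max(0.22, 0) = 0.22
¬y: Gödel ¬ of 0.02 = 0 (operand ≠ 0)
(x ⊃ x): 0.22 ≤ 0.22, so result = 1
¬(x ⊃ x): Gödel ¬ of 1 = 0 (operand ≠ 0)
(¬(x ⊃ x) ⊃ z): 0 ≤ 0.92, so result = 1
¬(¬(x ⊃ x) ⊃ z): Gödel ¬ of 1 = 0 (operand ≠ 0)
(¬y ⊃ ¬(¬(x ⊃ x) ⊃ z)): 0 ≤ 0, so result = 1
(y ⊃ (¬y ⊃ ¬(¬(x ⊃ x) ⊃ z))): 0.02 ≤ 1, so result = 1
(y ∨ (y ⊃ (¬y ⊃ ¬(¬(x ⊃ x) ⊃ z)))) = max(0.02, 1) = 1
((x ∨ (x ⊃ ¬z)) ⊃ (y ∨ (y ⊃ (¬y ⊃ ¬(¬(x ⊃ x) ⊃ z))))): 0.22 ≤ 1, so result = 1
¬((x ∨ (x ⊃ ¬z)) ⊃ (y ∨ (y ⊃ (¬y ⊃ ¬(¬(x ⊃ x) ⊃ z))))): Gödel ¬ of 1 = 0 (operand ≠ 0)

0.00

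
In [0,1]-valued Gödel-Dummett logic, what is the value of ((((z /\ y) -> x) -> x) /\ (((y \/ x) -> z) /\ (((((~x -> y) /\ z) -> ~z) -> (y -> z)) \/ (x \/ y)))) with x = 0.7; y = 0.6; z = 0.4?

(z /\ y) = min(0.4, 0.6) = 0.4
((z /\ y) -> x): 0.4 ≤ 0.7, so result = 1
(((z /\ y) -> x) -> x): 1 > 0.7, so result = 0.7
(y \/ x) = max(0.6, 0.7) = 0.7
((y \/ x) -> z): 0.7 > 0.4, so result = 0.4
~x: Gödel ¬ of 0.7 = 0 (operand ≠ 0)
(~x -> y): 0 ≤ 0.6, so result = 1
((~x -> y) /\ z) = min(1, 0.4) = 0.4
~z: Gödel ¬ of 0.4 = 0 (operand ≠ 0)
(((~x -> y) /\ z) -> ~z): 0.4 > 0, so result = 0
(y -> z): 0.6 > 0.4, so result = 0.4
((((~x -> y) /\ z) -> ~z) -> (y -> z)): 0 ≤ 0.4, so result = 1
(x \/ y) = max(0.7, 0.6) = 0.7
(((((~x -> y) /\ z) -> ~z) -> (y -> z)) \/ (x \/ y)) = max(1, 0.7) = 1
(((y \/ x) -> z) /\ (((((~x -> y) /\ z) -> ~z) -> (y -> z)) \/ (x \/ y))) = min(0.4, 1) = 0.4
((((z /\ y) -> x) -> x) /\ (((y \/ x) -> z) /\ (((((~x -> y) /\ z) -> ~z) -> (y -> z)) \/ (x \/ y)))) = min(0.7, 0.4) = 0.4

0.40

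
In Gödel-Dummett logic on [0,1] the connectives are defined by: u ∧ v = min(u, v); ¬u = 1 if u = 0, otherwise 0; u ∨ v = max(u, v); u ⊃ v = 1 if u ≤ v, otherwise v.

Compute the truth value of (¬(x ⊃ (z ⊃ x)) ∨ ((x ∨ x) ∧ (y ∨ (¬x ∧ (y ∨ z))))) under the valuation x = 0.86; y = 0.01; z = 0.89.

0.01

(z ⊃ x): 0.89 > 0.86, so result = 0.86
(x ⊃ (z ⊃ x)): 0.86 ≤ 0.86, so result = 1
¬(x ⊃ (z ⊃ x)): Gödel ¬ of 1 = 0 (operand ≠ 0)
(x ∨ x) = max(0.86, 0.86) = 0.86
¬x: Gödel ¬ of 0.86 = 0 (operand ≠ 0)
(y ∨ z) = max(0.01, 0.89) = 0.89
(¬x ∧ (y ∨ z)) = min(0, 0.89) = 0
(y ∨ (¬x ∧ (y ∨ z))) = max(0.01, 0) = 0.01
((x ∨ x) ∧ (y ∨ (¬x ∧ (y ∨ z)))) = min(0.86, 0.01) = 0.01
(¬(x ⊃ (z ⊃ x)) ∨ ((x ∨ x) ∧ (y ∨ (¬x ∧ (y ∨ z))))) = max(0, 0.01) = 0.01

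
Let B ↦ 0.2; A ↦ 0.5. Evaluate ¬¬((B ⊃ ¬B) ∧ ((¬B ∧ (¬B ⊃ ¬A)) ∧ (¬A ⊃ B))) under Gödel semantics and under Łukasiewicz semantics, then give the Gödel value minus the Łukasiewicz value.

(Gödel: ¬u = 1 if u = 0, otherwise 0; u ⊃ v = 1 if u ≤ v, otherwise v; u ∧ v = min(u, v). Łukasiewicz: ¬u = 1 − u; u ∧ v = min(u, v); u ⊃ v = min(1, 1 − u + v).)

-0.70

Gödel evaluation:
  ¬B: Gödel ¬ of 0.2 = 0 (operand ≠ 0)
  (B ⊃ ¬B): 0.2 > 0, so result = 0
  ¬B: Gödel ¬ of 0.2 = 0 (operand ≠ 0)
  ¬B: Gödel ¬ of 0.2 = 0 (operand ≠ 0)
  ¬A: Gödel ¬ of 0.5 = 0 (operand ≠ 0)
  (¬B ⊃ ¬A): 0 ≤ 0, so result = 1
  (¬B ∧ (¬B ⊃ ¬A)) = min(0, 1) = 0
  ¬A: Gödel ¬ of 0.5 = 0 (operand ≠ 0)
  (¬A ⊃ B): 0 ≤ 0.2, so result = 1
  ((¬B ∧ (¬B ⊃ ¬A)) ∧ (¬A ⊃ B)) = min(0, 1) = 0
  ((B ⊃ ¬B) ∧ ((¬B ∧ (¬B ⊃ ¬A)) ∧ (¬A ⊃ B))) = min(0, 0) = 0
  ¬((B ⊃ ¬B) ∧ ((¬B ∧ (¬B ⊃ ¬A)) ∧ (¬A ⊃ B))): Gödel ¬ of 0 = 1 (operand is 0)
  ¬¬((B ⊃ ¬B) ∧ ((¬B ∧ (¬B ⊃ ¬A)) ∧ (¬A ⊃ B))): Gödel ¬ of 1 = 0 (operand ≠ 0)
  Gödel value = 0
Łukasiewicz evaluation:
  ¬B: Łukasiewicz ¬ gives 1 − 0.2 = 0.8
  (B ⊃ ¬B): min(1, 1 − 0.2 + 0.8) = 1
  ¬B: Łukasiewicz ¬ gives 1 − 0.2 = 0.8
  ¬B: Łukasiewicz ¬ gives 1 − 0.2 = 0.8
  ¬A: Łukasiewicz ¬ gives 1 − 0.5 = 0.5
  (¬B ⊃ ¬A): min(1, 1 − 0.8 + 0.5) = 0.7
  (¬B ∧ (¬B ⊃ ¬A)) = min(0.8, 0.7) = 0.7
  ¬A: Łukasiewicz ¬ gives 1 − 0.5 = 0.5
  (¬A ⊃ B): min(1, 1 − 0.5 + 0.2) = 0.7
  ((¬B ∧ (¬B ⊃ ¬A)) ∧ (¬A ⊃ B)) = min(0.7, 0.7) = 0.7
  ((B ⊃ ¬B) ∧ ((¬B ∧ (¬B ⊃ ¬A)) ∧ (¬A ⊃ B))) = min(1, 0.7) = 0.7
  ¬((B ⊃ ¬B) ∧ ((¬B ∧ (¬B ⊃ ¬A)) ∧ (¬A ⊃ B))): Łukasiewicz ¬ gives 1 − 0.7 = 0.3
  ¬¬((B ⊃ ¬B) ∧ ((¬B ∧ (¬B ⊃ ¬A)) ∧ (¬A ⊃ B))): Łukasiewicz ¬ gives 1 − 0.3 = 0.7
  Łukasiewicz value = 0.7
Difference: 0 − 0.7 = -0.70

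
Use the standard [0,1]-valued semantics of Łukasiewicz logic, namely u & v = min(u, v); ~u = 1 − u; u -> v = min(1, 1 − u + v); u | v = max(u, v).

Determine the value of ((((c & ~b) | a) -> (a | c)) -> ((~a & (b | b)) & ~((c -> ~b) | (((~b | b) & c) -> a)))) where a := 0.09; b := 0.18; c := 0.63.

0.00

~b: Łukasiewicz ¬ gives 1 − 0.18 = 0.82
(c & ~b) = min(0.63, 0.82) = 0.63
((c & ~b) | a) = max(0.63, 0.09) = 0.63
(a | c) = max(0.09, 0.63) = 0.63
(((c & ~b) | a) -> (a | c)): min(1, 1 − 0.63 + 0.63) = 1
~a: Łukasiewicz ¬ gives 1 − 0.09 = 0.91
(b | b) = max(0.18, 0.18) = 0.18
(~a & (b | b)) = min(0.91, 0.18) = 0.18
~b: Łukasiewicz ¬ gives 1 − 0.18 = 0.82
(c -> ~b): min(1, 1 − 0.63 + 0.82) = 1
~b: Łukasiewicz ¬ gives 1 − 0.18 = 0.82
(~b | b) = max(0.82, 0.18) = 0.82
((~b | b) & c) = min(0.82, 0.63) = 0.63
(((~b | b) & c) -> a): min(1, 1 − 0.63 + 0.09) = 0.46
((c -> ~b) | (((~b | b) & c) -> a)) = max(1, 0.46) = 1
~((c -> ~b) | (((~b | b) & c) -> a)): Łukasiewicz ¬ gives 1 − 1 = 0
((~a & (b | b)) & ~((c -> ~b) | (((~b | b) & c) -> a))) = min(0.18, 0) = 0
((((c & ~b) | a) -> (a | c)) -> ((~a & (b | b)) & ~((c -> ~b) | (((~b | b) & c) -> a)))): min(1, 1 − 1 + 0) = 0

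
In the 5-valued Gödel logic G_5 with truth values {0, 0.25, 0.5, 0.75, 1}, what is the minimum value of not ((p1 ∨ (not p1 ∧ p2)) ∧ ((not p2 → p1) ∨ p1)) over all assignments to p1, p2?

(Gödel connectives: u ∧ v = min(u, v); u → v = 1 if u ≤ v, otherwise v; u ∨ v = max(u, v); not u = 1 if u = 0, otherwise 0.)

0.00

The minimum is attained at p1 = 0, p2 = 0.25:
  not p1: Gödel ¬ of 0 = 1 (operand is 0)
  (not p1 ∧ p2) = min(1, 0.25) = 0.25
  (p1 ∨ (not p1 ∧ p2)) = max(0, 0.25) = 0.25
  not p2: Gödel ¬ of 0.25 = 0 (operand ≠ 0)
  (not p2 → p1): 0 ≤ 0, so result = 1
  ((not p2 → p1) ∨ p1) = max(1, 0) = 1
  ((p1 ∨ (not p1 ∧ p2)) ∧ ((not p2 → p1) ∨ p1)) = min(0.25, 1) = 0.25
  not ((p1 ∨ (not p1 ∧ p2)) ∧ ((not p2 → p1) ∨ p1)): Gödel ¬ of 0.25 = 0 (operand ≠ 0)
Checking all 25 assignments confirms none give a value below 0.00.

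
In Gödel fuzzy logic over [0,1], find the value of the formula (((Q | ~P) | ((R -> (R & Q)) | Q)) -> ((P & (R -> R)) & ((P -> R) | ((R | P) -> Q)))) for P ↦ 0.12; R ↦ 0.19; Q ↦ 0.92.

~P: Gödel ¬ of 0.12 = 0 (operand ≠ 0)
(Q | ~P) = max(0.92, 0) = 0.92
(R & Q) = min(0.19, 0.92) = 0.19
(R -> (R & Q)): 0.19 ≤ 0.19, so result = 1
((R -> (R & Q)) | Q) = max(1, 0.92) = 1
((Q | ~P) | ((R -> (R & Q)) | Q)) = max(0.92, 1) = 1
(R -> R): 0.19 ≤ 0.19, so result = 1
(P & (R -> R)) = min(0.12, 1) = 0.12
(P -> R): 0.12 ≤ 0.19, so result = 1
(R | P) = max(0.19, 0.12) = 0.19
((R | P) -> Q): 0.19 ≤ 0.92, so result = 1
((P -> R) | ((R | P) -> Q)) = max(1, 1) = 1
((P & (R -> R)) & ((P -> R) | ((R | P) -> Q))) = min(0.12, 1) = 0.12
(((Q | ~P) | ((R -> (R & Q)) | Q)) -> ((P & (R -> R)) & ((P -> R) | ((R | P) -> Q)))): 1 > 0.12, so result = 0.12

0.12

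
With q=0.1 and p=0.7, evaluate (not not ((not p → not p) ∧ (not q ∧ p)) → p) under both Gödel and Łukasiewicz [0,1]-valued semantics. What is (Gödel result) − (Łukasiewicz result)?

0.00

Gödel evaluation:
  not p: Gödel ¬ of 0.7 = 0 (operand ≠ 0)
  not p: Gödel ¬ of 0.7 = 0 (operand ≠ 0)
  (not p → not p): 0 ≤ 0, so result = 1
  not q: Gödel ¬ of 0.1 = 0 (operand ≠ 0)
  (not q ∧ p) = min(0, 0.7) = 0
  ((not p → not p) ∧ (not q ∧ p)) = min(1, 0) = 0
  not ((not p → not p) ∧ (not q ∧ p)): Gödel ¬ of 0 = 1 (operand is 0)
  not not ((not p → not p) ∧ (not q ∧ p)): Gödel ¬ of 1 = 0 (operand ≠ 0)
  (not not ((not p → not p) ∧ (not q ∧ p)) → p): 0 ≤ 0.7, so result = 1
  Gödel value = 1
Łukasiewicz evaluation:
  not p: Łukasiewicz ¬ gives 1 − 0.7 = 0.3
  not p: Łukasiewicz ¬ gives 1 − 0.7 = 0.3
  (not p → not p): min(1, 1 − 0.3 + 0.3) = 1
  not q: Łukasiewicz ¬ gives 1 − 0.1 = 0.9
  (not q ∧ p) = min(0.9, 0.7) = 0.7
  ((not p → not p) ∧ (not q ∧ p)) = min(1, 0.7) = 0.7
  not ((not p → not p) ∧ (not q ∧ p)): Łukasiewicz ¬ gives 1 − 0.7 = 0.3
  not not ((not p → not p) ∧ (not q ∧ p)): Łukasiewicz ¬ gives 1 − 0.3 = 0.7
  (not not ((not p → not p) ∧ (not q ∧ p)) → p): min(1, 1 − 0.7 + 0.7) = 1
  Łukasiewicz value = 1
Difference: 1 − 1 = 0.00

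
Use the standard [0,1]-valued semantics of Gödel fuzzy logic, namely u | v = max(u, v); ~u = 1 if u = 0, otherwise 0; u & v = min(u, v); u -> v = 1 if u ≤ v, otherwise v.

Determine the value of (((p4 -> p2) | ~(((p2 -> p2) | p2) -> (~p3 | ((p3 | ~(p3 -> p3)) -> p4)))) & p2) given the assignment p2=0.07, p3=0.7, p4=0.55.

0.07

(p4 -> p2): 0.55 > 0.07, so result = 0.07
(p2 -> p2): 0.07 ≤ 0.07, so result = 1
((p2 -> p2) | p2) = max(1, 0.07) = 1
~p3: Gödel ¬ of 0.7 = 0 (operand ≠ 0)
(p3 -> p3): 0.7 ≤ 0.7, so result = 1
~(p3 -> p3): Gödel ¬ of 1 = 0 (operand ≠ 0)
(p3 | ~(p3 -> p3)) = max(0.7, 0) = 0.7
((p3 | ~(p3 -> p3)) -> p4): 0.7 > 0.55, so result = 0.55
(~p3 | ((p3 | ~(p3 -> p3)) -> p4)) = max(0, 0.55) = 0.55
(((p2 -> p2) | p2) -> (~p3 | ((p3 | ~(p3 -> p3)) -> p4))): 1 > 0.55, so result = 0.55
~(((p2 -> p2) | p2) -> (~p3 | ((p3 | ~(p3 -> p3)) -> p4))): Gödel ¬ of 0.55 = 0 (operand ≠ 0)
((p4 -> p2) | ~(((p2 -> p2) | p2) -> (~p3 | ((p3 | ~(p3 -> p3)) -> p4)))) = max(0.07, 0) = 0.07
(((p4 -> p2) | ~(((p2 -> p2) | p2) -> (~p3 | ((p3 | ~(p3 -> p3)) -> p4)))) & p2) = min(0.07, 0.07) = 0.07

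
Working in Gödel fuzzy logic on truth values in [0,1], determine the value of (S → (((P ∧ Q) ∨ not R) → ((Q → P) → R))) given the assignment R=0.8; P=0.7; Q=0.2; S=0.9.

1.00

(P ∧ Q) = min(0.7, 0.2) = 0.2
not R: Gödel ¬ of 0.8 = 0 (operand ≠ 0)
((P ∧ Q) ∨ not R) = max(0.2, 0) = 0.2
(Q → P): 0.2 ≤ 0.7, so result = 1
((Q → P) → R): 1 > 0.8, so result = 0.8
(((P ∧ Q) ∨ not R) → ((Q → P) → R)): 0.2 ≤ 0.8, so result = 1
(S → (((P ∧ Q) ∨ not R) → ((Q → P) → R))): 0.9 ≤ 1, so result = 1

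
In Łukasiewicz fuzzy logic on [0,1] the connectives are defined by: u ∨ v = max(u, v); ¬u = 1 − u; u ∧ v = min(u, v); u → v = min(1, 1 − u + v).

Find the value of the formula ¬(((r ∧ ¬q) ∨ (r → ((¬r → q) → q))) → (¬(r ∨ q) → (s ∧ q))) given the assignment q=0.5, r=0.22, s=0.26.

¬q: Łukasiewicz ¬ gives 1 − 0.5 = 0.5
(r ∧ ¬q) = min(0.22, 0.5) = 0.22
¬r: Łukasiewicz ¬ gives 1 − 0.22 = 0.78
(¬r → q): min(1, 1 − 0.78 + 0.5) = 0.72
((¬r → q) → q): min(1, 1 − 0.72 + 0.5) = 0.78
(r → ((¬r → q) → q)): min(1, 1 − 0.22 + 0.78) = 1
((r ∧ ¬q) ∨ (r → ((¬r → q) → q))) = max(0.22, 1) = 1
(r ∨ q) = max(0.22, 0.5) = 0.5
¬(r ∨ q): Łukasiewicz ¬ gives 1 − 0.5 = 0.5
(s ∧ q) = min(0.26, 0.5) = 0.26
(¬(r ∨ q) → (s ∧ q)): min(1, 1 − 0.5 + 0.26) = 0.76
(((r ∧ ¬q) ∨ (r → ((¬r → q) → q))) → (¬(r ∨ q) → (s ∧ q))): min(1, 1 − 1 + 0.76) = 0.76
¬(((r ∧ ¬q) ∨ (r → ((¬r → q) → q))) → (¬(r ∨ q) → (s ∧ q))): Łukasiewicz ¬ gives 1 − 0.76 = 0.24

0.24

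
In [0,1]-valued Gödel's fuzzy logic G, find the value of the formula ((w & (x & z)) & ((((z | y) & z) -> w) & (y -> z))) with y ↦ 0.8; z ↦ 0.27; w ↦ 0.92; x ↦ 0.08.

0.08

(x & z) = min(0.08, 0.27) = 0.08
(w & (x & z)) = min(0.92, 0.08) = 0.08
(z | y) = max(0.27, 0.8) = 0.8
((z | y) & z) = min(0.8, 0.27) = 0.27
(((z | y) & z) -> w): 0.27 ≤ 0.92, so result = 1
(y -> z): 0.8 > 0.27, so result = 0.27
((((z | y) & z) -> w) & (y -> z)) = min(1, 0.27) = 0.27
((w & (x & z)) & ((((z | y) & z) -> w) & (y -> z))) = min(0.08, 0.27) = 0.08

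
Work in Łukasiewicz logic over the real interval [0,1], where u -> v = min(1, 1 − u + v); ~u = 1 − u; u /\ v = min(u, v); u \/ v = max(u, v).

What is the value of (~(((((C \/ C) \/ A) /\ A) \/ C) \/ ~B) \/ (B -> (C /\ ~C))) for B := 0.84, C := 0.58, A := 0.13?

0.58

(C \/ C) = max(0.58, 0.58) = 0.58
((C \/ C) \/ A) = max(0.58, 0.13) = 0.58
(((C \/ C) \/ A) /\ A) = min(0.58, 0.13) = 0.13
((((C \/ C) \/ A) /\ A) \/ C) = max(0.13, 0.58) = 0.58
~B: Łukasiewicz ¬ gives 1 − 0.84 = 0.16
(((((C \/ C) \/ A) /\ A) \/ C) \/ ~B) = max(0.58, 0.16) = 0.58
~(((((C \/ C) \/ A) /\ A) \/ C) \/ ~B): Łukasiewicz ¬ gives 1 − 0.58 = 0.42
~C: Łukasiewicz ¬ gives 1 − 0.58 = 0.42
(C /\ ~C) = min(0.58, 0.42) = 0.42
(B -> (C /\ ~C)): min(1, 1 − 0.84 + 0.42) = 0.58
(~(((((C \/ C) \/ A) /\ A) \/ C) \/ ~B) \/ (B -> (C /\ ~C))) = max(0.42, 0.58) = 0.58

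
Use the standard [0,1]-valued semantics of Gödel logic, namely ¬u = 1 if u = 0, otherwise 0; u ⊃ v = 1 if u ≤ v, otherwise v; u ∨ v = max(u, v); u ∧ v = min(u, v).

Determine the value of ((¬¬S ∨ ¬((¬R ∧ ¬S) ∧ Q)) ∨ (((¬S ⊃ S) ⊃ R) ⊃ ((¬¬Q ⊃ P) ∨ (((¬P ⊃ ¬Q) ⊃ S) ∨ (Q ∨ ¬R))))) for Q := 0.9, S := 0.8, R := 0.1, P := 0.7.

¬S: Gödel ¬ of 0.8 = 0 (operand ≠ 0)
¬¬S: Gödel ¬ of 0 = 1 (operand is 0)
¬R: Gödel ¬ of 0.1 = 0 (operand ≠ 0)
¬S: Gödel ¬ of 0.8 = 0 (operand ≠ 0)
(¬R ∧ ¬S) = min(0, 0) = 0
((¬R ∧ ¬S) ∧ Q) = min(0, 0.9) = 0
¬((¬R ∧ ¬S) ∧ Q): Gödel ¬ of 0 = 1 (operand is 0)
(¬¬S ∨ ¬((¬R ∧ ¬S) ∧ Q)) = max(1, 1) = 1
¬S: Gödel ¬ of 0.8 = 0 (operand ≠ 0)
(¬S ⊃ S): 0 ≤ 0.8, so result = 1
((¬S ⊃ S) ⊃ R): 1 > 0.1, so result = 0.1
¬Q: Gödel ¬ of 0.9 = 0 (operand ≠ 0)
¬¬Q: Gödel ¬ of 0 = 1 (operand is 0)
(¬¬Q ⊃ P): 1 > 0.7, so result = 0.7
¬P: Gödel ¬ of 0.7 = 0 (operand ≠ 0)
¬Q: Gödel ¬ of 0.9 = 0 (operand ≠ 0)
(¬P ⊃ ¬Q): 0 ≤ 0, so result = 1
((¬P ⊃ ¬Q) ⊃ S): 1 > 0.8, so result = 0.8
¬R: Gödel ¬ of 0.1 = 0 (operand ≠ 0)
(Q ∨ ¬R) = max(0.9, 0) = 0.9
(((¬P ⊃ ¬Q) ⊃ S) ∨ (Q ∨ ¬R)) = max(0.8, 0.9) = 0.9
((¬¬Q ⊃ P) ∨ (((¬P ⊃ ¬Q) ⊃ S) ∨ (Q ∨ ¬R))) = max(0.7, 0.9) = 0.9
(((¬S ⊃ S) ⊃ R) ⊃ ((¬¬Q ⊃ P) ∨ (((¬P ⊃ ¬Q) ⊃ S) ∨ (Q ∨ ¬R)))): 0.1 ≤ 0.9, so result = 1
((¬¬S ∨ ¬((¬R ∧ ¬S) ∧ Q)) ∨ (((¬S ⊃ S) ⊃ R) ⊃ ((¬¬Q ⊃ P) ∨ (((¬P ⊃ ¬Q) ⊃ S) ∨ (Q ∨ ¬R))))) = max(1, 1) = 1

1.00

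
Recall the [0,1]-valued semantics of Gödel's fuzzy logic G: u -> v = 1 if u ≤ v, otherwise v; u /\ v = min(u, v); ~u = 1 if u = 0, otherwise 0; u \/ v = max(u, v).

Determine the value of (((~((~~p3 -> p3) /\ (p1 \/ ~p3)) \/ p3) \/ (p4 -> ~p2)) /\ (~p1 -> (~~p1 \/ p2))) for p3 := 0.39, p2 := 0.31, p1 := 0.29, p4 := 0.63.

~p3: Gödel ¬ of 0.39 = 0 (operand ≠ 0)
~~p3: Gödel ¬ of 0 = 1 (operand is 0)
(~~p3 -> p3): 1 > 0.39, so result = 0.39
~p3: Gödel ¬ of 0.39 = 0 (operand ≠ 0)
(p1 \/ ~p3) = max(0.29, 0) = 0.29
((~~p3 -> p3) /\ (p1 \/ ~p3)) = min(0.39, 0.29) = 0.29
~((~~p3 -> p3) /\ (p1 \/ ~p3)): Gödel ¬ of 0.29 = 0 (operand ≠ 0)
(~((~~p3 -> p3) /\ (p1 \/ ~p3)) \/ p3) = max(0, 0.39) = 0.39
~p2: Gödel ¬ of 0.31 = 0 (operand ≠ 0)
(p4 -> ~p2): 0.63 > 0, so result = 0
((~((~~p3 -> p3) /\ (p1 \/ ~p3)) \/ p3) \/ (p4 -> ~p2)) = max(0.39, 0) = 0.39
~p1: Gödel ¬ of 0.29 = 0 (operand ≠ 0)
~p1: Gödel ¬ of 0.29 = 0 (operand ≠ 0)
~~p1: Gödel ¬ of 0 = 1 (operand is 0)
(~~p1 \/ p2) = max(1, 0.31) = 1
(~p1 -> (~~p1 \/ p2)): 0 ≤ 1, so result = 1
(((~((~~p3 -> p3) /\ (p1 \/ ~p3)) \/ p3) \/ (p4 -> ~p2)) /\ (~p1 -> (~~p1 \/ p2))) = min(0.39, 1) = 0.39

0.39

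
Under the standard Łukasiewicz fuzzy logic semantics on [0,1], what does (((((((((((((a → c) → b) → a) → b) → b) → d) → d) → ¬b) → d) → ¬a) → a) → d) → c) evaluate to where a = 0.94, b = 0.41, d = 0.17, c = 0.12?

0.95

(a → c): min(1, 1 − 0.94 + 0.12) = 0.18
((a → c) → b): min(1, 1 − 0.18 + 0.41) = 1
(((a → c) → b) → a): min(1, 1 − 1 + 0.94) = 0.94
((((a → c) → b) → a) → b): min(1, 1 − 0.94 + 0.41) = 0.47
(((((a → c) → b) → a) → b) → b): min(1, 1 − 0.47 + 0.41) = 0.94
((((((a → c) → b) → a) → b) → b) → d): min(1, 1 − 0.94 + 0.17) = 0.23
(((((((a → c) → b) → a) → b) → b) → d) → d): min(1, 1 − 0.23 + 0.17) = 0.94
¬b: Łukasiewicz ¬ gives 1 − 0.41 = 0.59
((((((((a → c) → b) → a) → b) → b) → d) → d) → ¬b): min(1, 1 − 0.94 + 0.59) = 0.65
(((((((((a → c) → b) → a) → b) → b) → d) → d) → ¬b) → d): min(1, 1 − 0.65 + 0.17) = 0.52
¬a: Łukasiewicz ¬ gives 1 − 0.94 = 0.06
((((((((((a → c) → b) → a) → b) → b) → d) → d) → ¬b) → d) → ¬a): min(1, 1 − 0.52 + 0.06) = 0.54
(((((((((((a → c) → b) → a) → b) → b) → d) → d) → ¬b) → d) → ¬a) → a): min(1, 1 − 0.54 + 0.94) = 1
((((((((((((a → c) → b) → a) → b) → b) → d) → d) → ¬b) → d) → ¬a) → a) → d): min(1, 1 − 1 + 0.17) = 0.17
(((((((((((((a → c) → b) → a) → b) → b) → d) → d) → ¬b) → d) → ¬a) → a) → d) → c): min(1, 1 − 0.17 + 0.12) = 0.95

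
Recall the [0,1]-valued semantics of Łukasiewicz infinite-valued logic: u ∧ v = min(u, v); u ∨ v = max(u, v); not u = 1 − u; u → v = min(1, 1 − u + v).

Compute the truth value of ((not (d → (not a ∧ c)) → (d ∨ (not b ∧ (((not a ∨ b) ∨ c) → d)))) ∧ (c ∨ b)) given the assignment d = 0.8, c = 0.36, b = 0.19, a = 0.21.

not a: Łukasiewicz ¬ gives 1 − 0.21 = 0.79
(not a ∧ c) = min(0.79, 0.36) = 0.36
(d → (not a ∧ c)): min(1, 1 − 0.8 + 0.36) = 0.56
not (d → (not a ∧ c)): Łukasiewicz ¬ gives 1 − 0.56 = 0.44
not b: Łukasiewicz ¬ gives 1 − 0.19 = 0.81
not a: Łukasiewicz ¬ gives 1 − 0.21 = 0.79
(not a ∨ b) = max(0.79, 0.19) = 0.79
((not a ∨ b) ∨ c) = max(0.79, 0.36) = 0.79
(((not a ∨ b) ∨ c) → d): min(1, 1 − 0.79 + 0.8) = 1
(not b ∧ (((not a ∨ b) ∨ c) → d)) = min(0.81, 1) = 0.81
(d ∨ (not b ∧ (((not a ∨ b) ∨ c) → d))) = max(0.8, 0.81) = 0.81
(not (d → (not a ∧ c)) → (d ∨ (not b ∧ (((not a ∨ b) ∨ c) → d)))): min(1, 1 − 0.44 + 0.81) = 1
(c ∨ b) = max(0.36, 0.19) = 0.36
((not (d → (not a ∧ c)) → (d ∨ (not b ∧ (((not a ∨ b) ∨ c) → d)))) ∧ (c ∨ b)) = min(1, 0.36) = 0.36

0.36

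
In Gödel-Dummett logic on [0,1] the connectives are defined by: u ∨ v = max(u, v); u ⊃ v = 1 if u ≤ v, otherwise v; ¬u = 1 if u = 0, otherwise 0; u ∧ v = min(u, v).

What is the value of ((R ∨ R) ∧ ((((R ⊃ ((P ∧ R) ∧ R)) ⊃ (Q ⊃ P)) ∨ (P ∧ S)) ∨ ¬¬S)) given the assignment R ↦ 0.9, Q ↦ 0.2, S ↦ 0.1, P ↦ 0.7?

0.90

(R ∨ R) = max(0.9, 0.9) = 0.9
(P ∧ R) = min(0.7, 0.9) = 0.7
((P ∧ R) ∧ R) = min(0.7, 0.9) = 0.7
(R ⊃ ((P ∧ R) ∧ R)): 0.9 > 0.7, so result = 0.7
(Q ⊃ P): 0.2 ≤ 0.7, so result = 1
((R ⊃ ((P ∧ R) ∧ R)) ⊃ (Q ⊃ P)): 0.7 ≤ 1, so result = 1
(P ∧ S) = min(0.7, 0.1) = 0.1
(((R ⊃ ((P ∧ R) ∧ R)) ⊃ (Q ⊃ P)) ∨ (P ∧ S)) = max(1, 0.1) = 1
¬S: Gödel ¬ of 0.1 = 0 (operand ≠ 0)
¬¬S: Gödel ¬ of 0 = 1 (operand is 0)
((((R ⊃ ((P ∧ R) ∧ R)) ⊃ (Q ⊃ P)) ∨ (P ∧ S)) ∨ ¬¬S) = max(1, 1) = 1
((R ∨ R) ∧ ((((R ⊃ ((P ∧ R) ∧ R)) ⊃ (Q ⊃ P)) ∨ (P ∧ S)) ∨ ¬¬S)) = min(0.9, 1) = 0.9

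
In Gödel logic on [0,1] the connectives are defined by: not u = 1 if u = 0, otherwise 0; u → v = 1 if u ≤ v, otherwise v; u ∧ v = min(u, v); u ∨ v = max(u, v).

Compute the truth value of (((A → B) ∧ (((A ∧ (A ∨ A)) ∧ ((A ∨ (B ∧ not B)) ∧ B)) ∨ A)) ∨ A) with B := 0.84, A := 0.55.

0.55

(A → B): 0.55 ≤ 0.84, so result = 1
(A ∨ A) = max(0.55, 0.55) = 0.55
(A ∧ (A ∨ A)) = min(0.55, 0.55) = 0.55
not B: Gödel ¬ of 0.84 = 0 (operand ≠ 0)
(B ∧ not B) = min(0.84, 0) = 0
(A ∨ (B ∧ not B)) = max(0.55, 0) = 0.55
((A ∨ (B ∧ not B)) ∧ B) = min(0.55, 0.84) = 0.55
((A ∧ (A ∨ A)) ∧ ((A ∨ (B ∧ not B)) ∧ B)) = min(0.55, 0.55) = 0.55
(((A ∧ (A ∨ A)) ∧ ((A ∨ (B ∧ not B)) ∧ B)) ∨ A) = max(0.55, 0.55) = 0.55
((A → B) ∧ (((A ∧ (A ∨ A)) ∧ ((A ∨ (B ∧ not B)) ∧ B)) ∨ A)) = min(1, 0.55) = 0.55
(((A → B) ∧ (((A ∧ (A ∨ A)) ∧ ((A ∨ (B ∧ not B)) ∧ B)) ∨ A)) ∨ A) = max(0.55, 0.55) = 0.55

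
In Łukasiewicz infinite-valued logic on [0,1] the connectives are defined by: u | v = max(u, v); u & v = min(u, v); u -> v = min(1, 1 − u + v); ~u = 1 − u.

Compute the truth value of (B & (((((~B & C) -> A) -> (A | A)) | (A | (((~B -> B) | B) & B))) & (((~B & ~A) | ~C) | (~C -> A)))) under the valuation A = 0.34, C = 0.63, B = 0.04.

0.04

~B: Łukasiewicz ¬ gives 1 − 0.04 = 0.96
(~B & C) = min(0.96, 0.63) = 0.63
((~B & C) -> A): min(1, 1 − 0.63 + 0.34) = 0.71
(A | A) = max(0.34, 0.34) = 0.34
(((~B & C) -> A) -> (A | A)): min(1, 1 − 0.71 + 0.34) = 0.63
~B: Łukasiewicz ¬ gives 1 − 0.04 = 0.96
(~B -> B): min(1, 1 − 0.96 + 0.04) = 0.08
((~B -> B) | B) = max(0.08, 0.04) = 0.08
(((~B -> B) | B) & B) = min(0.08, 0.04) = 0.04
(A | (((~B -> B) | B) & B)) = max(0.34, 0.04) = 0.34
((((~B & C) -> A) -> (A | A)) | (A | (((~B -> B) | B) & B))) = max(0.63, 0.34) = 0.63
~B: Łukasiewicz ¬ gives 1 − 0.04 = 0.96
~A: Łukasiewicz ¬ gives 1 − 0.34 = 0.66
(~B & ~A) = min(0.96, 0.66) = 0.66
~C: Łukasiewicz ¬ gives 1 − 0.63 = 0.37
((~B & ~A) | ~C) = max(0.66, 0.37) = 0.66
~C: Łukasiewicz ¬ gives 1 − 0.63 = 0.37
(~C -> A): min(1, 1 − 0.37 + 0.34) = 0.97
(((~B & ~A) | ~C) | (~C -> A)) = max(0.66, 0.97) = 0.97
(((((~B & C) -> A) -> (A | A)) | (A | (((~B -> B) | B) & B))) & (((~B & ~A) | ~C) | (~C -> A))) = min(0.63, 0.97) = 0.63
(B & (((((~B & C) -> A) -> (A | A)) | (A | (((~B -> B) | B) & B))) & (((~B & ~A) | ~C) | (~C -> A)))) = min(0.04, 0.63) = 0.04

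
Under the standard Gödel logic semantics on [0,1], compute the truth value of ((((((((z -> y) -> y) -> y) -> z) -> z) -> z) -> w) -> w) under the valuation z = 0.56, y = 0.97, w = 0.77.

(z -> y): 0.56 ≤ 0.97, so result = 1
((z -> y) -> y): 1 > 0.97, so result = 0.97
(((z -> y) -> y) -> y): 0.97 ≤ 0.97, so result = 1
((((z -> y) -> y) -> y) -> z): 1 > 0.56, so result = 0.56
(((((z -> y) -> y) -> y) -> z) -> z): 0.56 ≤ 0.56, so result = 1
((((((z -> y) -> y) -> y) -> z) -> z) -> z): 1 > 0.56, so result = 0.56
(((((((z -> y) -> y) -> y) -> z) -> z) -> z) -> w): 0.56 ≤ 0.77, so result = 1
((((((((z -> y) -> y) -> y) -> z) -> z) -> z) -> w) -> w): 1 > 0.77, so result = 0.77

0.77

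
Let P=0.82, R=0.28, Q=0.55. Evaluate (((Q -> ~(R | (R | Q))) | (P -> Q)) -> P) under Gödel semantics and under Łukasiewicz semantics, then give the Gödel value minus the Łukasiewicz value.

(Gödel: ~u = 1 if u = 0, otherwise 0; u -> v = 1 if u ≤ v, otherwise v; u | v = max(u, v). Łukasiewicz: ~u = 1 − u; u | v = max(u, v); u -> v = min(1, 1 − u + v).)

0.08

Gödel evaluation:
  (R | Q) = max(0.28, 0.55) = 0.55
  (R | (R | Q)) = max(0.28, 0.55) = 0.55
  ~(R | (R | Q)): Gödel ¬ of 0.55 = 0 (operand ≠ 0)
  (Q -> ~(R | (R | Q))): 0.55 > 0, so result = 0
  (P -> Q): 0.82 > 0.55, so result = 0.55
  ((Q -> ~(R | (R | Q))) | (P -> Q)) = max(0, 0.55) = 0.55
  (((Q -> ~(R | (R | Q))) | (P -> Q)) -> P): 0.55 ≤ 0.82, so result = 1
  Gödel value = 1
Łukasiewicz evaluation:
  (R | Q) = max(0.28, 0.55) = 0.55
  (R | (R | Q)) = max(0.28, 0.55) = 0.55
  ~(R | (R | Q)): Łukasiewicz ¬ gives 1 − 0.55 = 0.45
  (Q -> ~(R | (R | Q))): min(1, 1 − 0.55 + 0.45) = 0.9
  (P -> Q): min(1, 1 − 0.82 + 0.55) = 0.73
  ((Q -> ~(R | (R | Q))) | (P -> Q)) = max(0.9, 0.73) = 0.9
  (((Q -> ~(R | (R | Q))) | (P -> Q)) -> P): min(1, 1 − 0.9 + 0.82) = 0.92
  Łukasiewicz value = 0.92
Difference: 1 − 0.92 = 0.08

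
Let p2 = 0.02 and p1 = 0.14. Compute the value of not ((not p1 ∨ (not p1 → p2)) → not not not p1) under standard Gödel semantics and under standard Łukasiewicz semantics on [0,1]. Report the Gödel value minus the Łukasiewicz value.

1.00

Gödel evaluation:
  not p1: Gödel ¬ of 0.14 = 0 (operand ≠ 0)
  not p1: Gödel ¬ of 0.14 = 0 (operand ≠ 0)
  (not p1 → p2): 0 ≤ 0.02, so result = 1
  (not p1 ∨ (not p1 → p2)) = max(0, 1) = 1
  not p1: Gödel ¬ of 0.14 = 0 (operand ≠ 0)
  not not p1: Gödel ¬ of 0 = 1 (operand is 0)
  not not not p1: Gödel ¬ of 1 = 0 (operand ≠ 0)
  ((not p1 ∨ (not p1 → p2)) → not not not p1): 1 > 0, so result = 0
  not ((not p1 ∨ (not p1 → p2)) → not not not p1): Gödel ¬ of 0 = 1 (operand is 0)
  Gödel value = 1
Łukasiewicz evaluation:
  not p1: Łukasiewicz ¬ gives 1 − 0.14 = 0.86
  not p1: Łukasiewicz ¬ gives 1 − 0.14 = 0.86
  (not p1 → p2): min(1, 1 − 0.86 + 0.02) = 0.16
  (not p1 ∨ (not p1 → p2)) = max(0.86, 0.16) = 0.86
  not p1: Łukasiewicz ¬ gives 1 − 0.14 = 0.86
  not not p1: Łukasiewicz ¬ gives 1 − 0.86 = 0.14
  not not not p1: Łukasiewicz ¬ gives 1 − 0.14 = 0.86
  ((not p1 ∨ (not p1 → p2)) → not not not p1): min(1, 1 − 0.86 + 0.86) = 1
  not ((not p1 ∨ (not p1 → p2)) → not not not p1): Łukasiewicz ¬ gives 1 − 1 = 0
  Łukasiewicz value = 0
Difference: 1 − 0 = 1.00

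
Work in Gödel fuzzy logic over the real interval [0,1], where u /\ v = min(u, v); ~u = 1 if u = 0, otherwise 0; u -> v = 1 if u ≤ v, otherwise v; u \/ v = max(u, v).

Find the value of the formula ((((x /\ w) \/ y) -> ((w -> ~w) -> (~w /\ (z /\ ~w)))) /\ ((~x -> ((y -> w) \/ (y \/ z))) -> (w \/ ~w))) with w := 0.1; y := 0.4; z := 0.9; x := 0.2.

0.10

(x /\ w) = min(0.2, 0.1) = 0.1
((x /\ w) \/ y) = max(0.1, 0.4) = 0.4
~w: Gödel ¬ of 0.1 = 0 (operand ≠ 0)
(w -> ~w): 0.1 > 0, so result = 0
~w: Gödel ¬ of 0.1 = 0 (operand ≠ 0)
~w: Gödel ¬ of 0.1 = 0 (operand ≠ 0)
(z /\ ~w) = min(0.9, 0) = 0
(~w /\ (z /\ ~w)) = min(0, 0) = 0
((w -> ~w) -> (~w /\ (z /\ ~w))): 0 ≤ 0, so result = 1
(((x /\ w) \/ y) -> ((w -> ~w) -> (~w /\ (z /\ ~w)))): 0.4 ≤ 1, so result = 1
~x: Gödel ¬ of 0.2 = 0 (operand ≠ 0)
(y -> w): 0.4 > 0.1, so result = 0.1
(y \/ z) = max(0.4, 0.9) = 0.9
((y -> w) \/ (y \/ z)) = max(0.1, 0.9) = 0.9
(~x -> ((y -> w) \/ (y \/ z))): 0 ≤ 0.9, so result = 1
~w: Gödel ¬ of 0.1 = 0 (operand ≠ 0)
(w \/ ~w) = max(0.1, 0) = 0.1
((~x -> ((y -> w) \/ (y \/ z))) -> (w \/ ~w)): 1 > 0.1, so result = 0.1
((((x /\ w) \/ y) -> ((w -> ~w) -> (~w /\ (z /\ ~w)))) /\ ((~x -> ((y -> w) \/ (y \/ z))) -> (w \/ ~w))) = min(1, 0.1) = 0.1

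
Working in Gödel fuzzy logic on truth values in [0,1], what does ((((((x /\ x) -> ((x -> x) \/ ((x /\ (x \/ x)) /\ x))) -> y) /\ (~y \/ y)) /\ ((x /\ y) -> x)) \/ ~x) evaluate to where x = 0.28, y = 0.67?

(x /\ x) = min(0.28, 0.28) = 0.28
(x -> x): 0.28 ≤ 0.28, so result = 1
(x \/ x) = max(0.28, 0.28) = 0.28
(x /\ (x \/ x)) = min(0.28, 0.28) = 0.28
((x /\ (x \/ x)) /\ x) = min(0.28, 0.28) = 0.28
((x -> x) \/ ((x /\ (x \/ x)) /\ x)) = max(1, 0.28) = 1
((x /\ x) -> ((x -> x) \/ ((x /\ (x \/ x)) /\ x))): 0.28 ≤ 1, so result = 1
(((x /\ x) -> ((x -> x) \/ ((x /\ (x \/ x)) /\ x))) -> y): 1 > 0.67, so result = 0.67
~y: Gödel ¬ of 0.67 = 0 (operand ≠ 0)
(~y \/ y) = max(0, 0.67) = 0.67
((((x /\ x) -> ((x -> x) \/ ((x /\ (x \/ x)) /\ x))) -> y) /\ (~y \/ y)) = min(0.67, 0.67) = 0.67
(x /\ y) = min(0.28, 0.67) = 0.28
((x /\ y) -> x): 0.28 ≤ 0.28, so result = 1
(((((x /\ x) -> ((x -> x) \/ ((x /\ (x \/ x)) /\ x))) -> y) /\ (~y \/ y)) /\ ((x /\ y) -> x)) = min(0.67, 1) = 0.67
~x: Gödel ¬ of 0.28 = 0 (operand ≠ 0)
((((((x /\ x) -> ((x -> x) \/ ((x /\ (x \/ x)) /\ x))) -> y) /\ (~y \/ y)) /\ ((x /\ y) -> x)) \/ ~x) = max(0.67, 0) = 0.67

0.67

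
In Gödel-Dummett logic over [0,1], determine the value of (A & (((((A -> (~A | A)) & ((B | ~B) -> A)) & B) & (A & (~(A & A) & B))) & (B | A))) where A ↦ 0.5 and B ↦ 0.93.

0.00

~A: Gödel ¬ of 0.5 = 0 (operand ≠ 0)
(~A | A) = max(0, 0.5) = 0.5
(A -> (~A | A)): 0.5 ≤ 0.5, so result = 1
~B: Gödel ¬ of 0.93 = 0 (operand ≠ 0)
(B | ~B) = max(0.93, 0) = 0.93
((B | ~B) -> A): 0.93 > 0.5, so result = 0.5
((A -> (~A | A)) & ((B | ~B) -> A)) = min(1, 0.5) = 0.5
(((A -> (~A | A)) & ((B | ~B) -> A)) & B) = min(0.5, 0.93) = 0.5
(A & A) = min(0.5, 0.5) = 0.5
~(A & A): Gödel ¬ of 0.5 = 0 (operand ≠ 0)
(~(A & A) & B) = min(0, 0.93) = 0
(A & (~(A & A) & B)) = min(0.5, 0) = 0
((((A -> (~A | A)) & ((B | ~B) -> A)) & B) & (A & (~(A & A) & B))) = min(0.5, 0) = 0
(B | A) = max(0.93, 0.5) = 0.93
(((((A -> (~A | A)) & ((B | ~B) -> A)) & B) & (A & (~(A & A) & B))) & (B | A)) = min(0, 0.93) = 0
(A & (((((A -> (~A | A)) & ((B | ~B) -> A)) & B) & (A & (~(A & A) & B))) & (B | A))) = min(0.5, 0) = 0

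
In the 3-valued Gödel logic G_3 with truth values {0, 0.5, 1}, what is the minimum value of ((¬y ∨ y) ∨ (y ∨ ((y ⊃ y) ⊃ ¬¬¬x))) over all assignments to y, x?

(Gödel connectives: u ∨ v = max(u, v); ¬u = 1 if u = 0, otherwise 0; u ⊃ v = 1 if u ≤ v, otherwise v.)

0.50

The minimum is attained at y = 0.5, x = 0.5:
  ¬y: Gödel ¬ of 0.5 = 0 (operand ≠ 0)
  (¬y ∨ y) = max(0, 0.5) = 0.5
  (y ⊃ y): 0.5 ≤ 0.5, so result = 1
  ¬x: Gödel ¬ of 0.5 = 0 (operand ≠ 0)
  ¬¬x: Gödel ¬ of 0 = 1 (operand is 0)
  ¬¬¬x: Gödel ¬ of 1 = 0 (operand ≠ 0)
  ((y ⊃ y) ⊃ ¬¬¬x): 1 > 0, so result = 0
  (y ∨ ((y ⊃ y) ⊃ ¬¬¬x)) = max(0.5, 0) = 0.5
  ((¬y ∨ y) ∨ (y ∨ ((y ⊃ y) ⊃ ¬¬¬x))) = max(0.5, 0.5) = 0.5
Checking all 9 assignments confirms none give a value below 0.50.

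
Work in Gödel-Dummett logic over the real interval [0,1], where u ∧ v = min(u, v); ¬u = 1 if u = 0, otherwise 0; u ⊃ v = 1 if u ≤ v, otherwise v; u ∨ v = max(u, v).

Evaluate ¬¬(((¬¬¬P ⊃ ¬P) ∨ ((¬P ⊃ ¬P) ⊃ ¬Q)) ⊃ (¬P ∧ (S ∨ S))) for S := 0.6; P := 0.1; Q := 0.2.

0.00

¬P: Gödel ¬ of 0.1 = 0 (operand ≠ 0)
¬¬P: Gödel ¬ of 0 = 1 (operand is 0)
¬¬¬P: Gödel ¬ of 1 = 0 (operand ≠ 0)
¬P: Gödel ¬ of 0.1 = 0 (operand ≠ 0)
(¬¬¬P ⊃ ¬P): 0 ≤ 0, so result = 1
¬P: Gödel ¬ of 0.1 = 0 (operand ≠ 0)
¬P: Gödel ¬ of 0.1 = 0 (operand ≠ 0)
(¬P ⊃ ¬P): 0 ≤ 0, so result = 1
¬Q: Gödel ¬ of 0.2 = 0 (operand ≠ 0)
((¬P ⊃ ¬P) ⊃ ¬Q): 1 > 0, so result = 0
((¬¬¬P ⊃ ¬P) ∨ ((¬P ⊃ ¬P) ⊃ ¬Q)) = max(1, 0) = 1
¬P: Gödel ¬ of 0.1 = 0 (operand ≠ 0)
(S ∨ S) = max(0.6, 0.6) = 0.6
(¬P ∧ (S ∨ S)) = min(0, 0.6) = 0
(((¬¬¬P ⊃ ¬P) ∨ ((¬P ⊃ ¬P) ⊃ ¬Q)) ⊃ (¬P ∧ (S ∨ S))): 1 > 0, so result = 0
¬(((¬¬¬P ⊃ ¬P) ∨ ((¬P ⊃ ¬P) ⊃ ¬Q)) ⊃ (¬P ∧ (S ∨ S))): Gödel ¬ of 0 = 1 (operand is 0)
¬¬(((¬¬¬P ⊃ ¬P) ∨ ((¬P ⊃ ¬P) ⊃ ¬Q)) ⊃ (¬P ∧ (S ∨ S))): Gödel ¬ of 1 = 0 (operand ≠ 0)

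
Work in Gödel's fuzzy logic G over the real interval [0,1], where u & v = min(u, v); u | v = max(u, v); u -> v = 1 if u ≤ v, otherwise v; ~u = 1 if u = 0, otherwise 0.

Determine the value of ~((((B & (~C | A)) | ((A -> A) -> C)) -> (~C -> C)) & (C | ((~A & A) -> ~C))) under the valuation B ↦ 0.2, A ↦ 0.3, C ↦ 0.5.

0.00

~C: Gödel ¬ of 0.5 = 0 (operand ≠ 0)
(~C | A) = max(0, 0.3) = 0.3
(B & (~C | A)) = min(0.2, 0.3) = 0.2
(A -> A): 0.3 ≤ 0.3, so result = 1
((A -> A) -> C): 1 > 0.5, so result = 0.5
((B & (~C | A)) | ((A -> A) -> C)) = max(0.2, 0.5) = 0.5
~C: Gödel ¬ of 0.5 = 0 (operand ≠ 0)
(~C -> C): 0 ≤ 0.5, so result = 1
(((B & (~C | A)) | ((A -> A) -> C)) -> (~C -> C)): 0.5 ≤ 1, so result = 1
~A: Gödel ¬ of 0.3 = 0 (operand ≠ 0)
(~A & A) = min(0, 0.3) = 0
~C: Gödel ¬ of 0.5 = 0 (operand ≠ 0)
((~A & A) -> ~C): 0 ≤ 0, so result = 1
(C | ((~A & A) -> ~C)) = max(0.5, 1) = 1
((((B & (~C | A)) | ((A -> A) -> C)) -> (~C -> C)) & (C | ((~A & A) -> ~C))) = min(1, 1) = 1
~((((B & (~C | A)) | ((A -> A) -> C)) -> (~C -> C)) & (C | ((~A & A) -> ~C))): Gödel ¬ of 1 = 0 (operand ≠ 0)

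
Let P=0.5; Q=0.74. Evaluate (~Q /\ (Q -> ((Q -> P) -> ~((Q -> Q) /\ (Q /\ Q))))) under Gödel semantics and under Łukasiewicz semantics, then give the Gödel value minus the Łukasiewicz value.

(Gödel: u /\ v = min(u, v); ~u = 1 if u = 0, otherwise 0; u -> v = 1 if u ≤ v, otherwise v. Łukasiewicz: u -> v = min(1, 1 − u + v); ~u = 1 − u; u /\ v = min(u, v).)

Gödel evaluation:
  ~Q: Gödel ¬ of 0.74 = 0 (operand ≠ 0)
  (Q -> P): 0.74 > 0.5, so result = 0.5
  (Q -> Q): 0.74 ≤ 0.74, so result = 1
  (Q /\ Q) = min(0.74, 0.74) = 0.74
  ((Q -> Q) /\ (Q /\ Q)) = min(1, 0.74) = 0.74
  ~((Q -> Q) /\ (Q /\ Q)): Gödel ¬ of 0.74 = 0 (operand ≠ 0)
  ((Q -> P) -> ~((Q -> Q) /\ (Q /\ Q))): 0.5 > 0, so result = 0
  (Q -> ((Q -> P) -> ~((Q -> Q) /\ (Q /\ Q)))): 0.74 > 0, so result = 0
  (~Q /\ (Q -> ((Q -> P) -> ~((Q -> Q) /\ (Q /\ Q))))) = min(0, 0) = 0
  Gödel value = 0
Łukasiewicz evaluation:
  ~Q: Łukasiewicz ¬ gives 1 − 0.74 = 0.26
  (Q -> P): min(1, 1 − 0.74 + 0.5) = 0.76
  (Q -> Q): min(1, 1 − 0.74 + 0.74) = 1
  (Q /\ Q) = min(0.74, 0.74) = 0.74
  ((Q -> Q) /\ (Q /\ Q)) = min(1, 0.74) = 0.74
  ~((Q -> Q) /\ (Q /\ Q)): Łukasiewicz ¬ gives 1 − 0.74 = 0.26
  ((Q -> P) -> ~((Q -> Q) /\ (Q /\ Q))): min(1, 1 − 0.76 + 0.26) = 0.5
  (Q -> ((Q -> P) -> ~((Q -> Q) /\ (Q /\ Q)))): min(1, 1 − 0.74 + 0.5) = 0.76
  (~Q /\ (Q -> ((Q -> P) -> ~((Q -> Q) /\ (Q /\ Q))))) = min(0.26, 0.76) = 0.26
  Łukasiewicz value = 0.26
Difference: 0 − 0.26 = -0.26

-0.26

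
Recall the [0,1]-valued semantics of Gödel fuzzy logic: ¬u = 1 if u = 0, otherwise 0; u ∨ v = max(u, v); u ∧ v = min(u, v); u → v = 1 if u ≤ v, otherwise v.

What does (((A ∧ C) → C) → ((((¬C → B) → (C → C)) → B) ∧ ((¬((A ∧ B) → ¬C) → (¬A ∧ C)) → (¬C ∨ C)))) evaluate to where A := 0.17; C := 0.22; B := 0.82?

0.82

(A ∧ C) = min(0.17, 0.22) = 0.17
((A ∧ C) → C): 0.17 ≤ 0.22, so result = 1
¬C: Gödel ¬ of 0.22 = 0 (operand ≠ 0)
(¬C → B): 0 ≤ 0.82, so result = 1
(C → C): 0.22 ≤ 0.22, so result = 1
((¬C → B) → (C → C)): 1 ≤ 1, so result = 1
(((¬C → B) → (C → C)) → B): 1 > 0.82, so result = 0.82
(A ∧ B) = min(0.17, 0.82) = 0.17
¬C: Gödel ¬ of 0.22 = 0 (operand ≠ 0)
((A ∧ B) → ¬C): 0.17 > 0, so result = 0
¬((A ∧ B) → ¬C): Gödel ¬ of 0 = 1 (operand is 0)
¬A: Gödel ¬ of 0.17 = 0 (operand ≠ 0)
(¬A ∧ C) = min(0, 0.22) = 0
(¬((A ∧ B) → ¬C) → (¬A ∧ C)): 1 > 0, so result = 0
¬C: Gödel ¬ of 0.22 = 0 (operand ≠ 0)
(¬C ∨ C) = max(0, 0.22) = 0.22
((¬((A ∧ B) → ¬C) → (¬A ∧ C)) → (¬C ∨ C)): 0 ≤ 0.22, so result = 1
((((¬C → B) → (C → C)) → B) ∧ ((¬((A ∧ B) → ¬C) → (¬A ∧ C)) → (¬C ∨ C))) = min(0.82, 1) = 0.82
(((A ∧ C) → C) → ((((¬C → B) → (C → C)) → B) ∧ ((¬((A ∧ B) → ¬C) → (¬A ∧ C)) → (¬C ∨ C)))): 1 > 0.82, so result = 0.82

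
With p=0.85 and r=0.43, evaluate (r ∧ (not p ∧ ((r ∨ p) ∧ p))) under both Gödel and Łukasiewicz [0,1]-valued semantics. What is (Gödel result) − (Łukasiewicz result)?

-0.15

Gödel evaluation:
  not p: Gödel ¬ of 0.85 = 0 (operand ≠ 0)
  (r ∨ p) = max(0.43, 0.85) = 0.85
  ((r ∨ p) ∧ p) = min(0.85, 0.85) = 0.85
  (not p ∧ ((r ∨ p) ∧ p)) = min(0, 0.85) = 0
  (r ∧ (not p ∧ ((r ∨ p) ∧ p))) = min(0.43, 0) = 0
  Gödel value = 0
Łukasiewicz evaluation:
  not p: Łukasiewicz ¬ gives 1 − 0.85 = 0.15
  (r ∨ p) = max(0.43, 0.85) = 0.85
  ((r ∨ p) ∧ p) = min(0.85, 0.85) = 0.85
  (not p ∧ ((r ∨ p) ∧ p)) = min(0.15, 0.85) = 0.15
  (r ∧ (not p ∧ ((r ∨ p) ∧ p))) = min(0.43, 0.15) = 0.15
  Łukasiewicz value = 0.15
Difference: 0 − 0.15 = -0.15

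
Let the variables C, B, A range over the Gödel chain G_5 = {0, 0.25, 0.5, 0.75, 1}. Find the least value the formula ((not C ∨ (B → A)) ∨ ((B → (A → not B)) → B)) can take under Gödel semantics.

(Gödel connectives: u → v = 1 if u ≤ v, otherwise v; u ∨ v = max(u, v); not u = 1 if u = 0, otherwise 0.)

0.25

The minimum is attained at C = 0.25, B = 0.25, A = 0:
  not C: Gödel ¬ of 0.25 = 0 (operand ≠ 0)
  (B → A): 0.25 > 0, so result = 0
  (not C ∨ (B → A)) = max(0, 0) = 0
  not B: Gödel ¬ of 0.25 = 0 (operand ≠ 0)
  (A → not B): 0 ≤ 0, so result = 1
  (B → (A → not B)): 0.25 ≤ 1, so result = 1
  ((B → (A → not B)) → B): 1 > 0.25, so result = 0.25
  ((not C ∨ (B → A)) ∨ ((B → (A → not B)) → B)) = max(0, 0.25) = 0.25
Checking all 125 assignments confirms none give a value below 0.25.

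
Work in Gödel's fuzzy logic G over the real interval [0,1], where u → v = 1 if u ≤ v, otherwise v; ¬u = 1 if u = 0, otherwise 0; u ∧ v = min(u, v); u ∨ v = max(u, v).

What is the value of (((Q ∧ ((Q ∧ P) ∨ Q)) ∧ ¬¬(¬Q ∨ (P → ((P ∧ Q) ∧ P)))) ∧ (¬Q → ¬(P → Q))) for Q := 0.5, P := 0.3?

0.50

(Q ∧ P) = min(0.5, 0.3) = 0.3
((Q ∧ P) ∨ Q) = max(0.3, 0.5) = 0.5
(Q ∧ ((Q ∧ P) ∨ Q)) = min(0.5, 0.5) = 0.5
¬Q: Gödel ¬ of 0.5 = 0 (operand ≠ 0)
(P ∧ Q) = min(0.3, 0.5) = 0.3
((P ∧ Q) ∧ P) = min(0.3, 0.3) = 0.3
(P → ((P ∧ Q) ∧ P)): 0.3 ≤ 0.3, so result = 1
(¬Q ∨ (P → ((P ∧ Q) ∧ P))) = max(0, 1) = 1
¬(¬Q ∨ (P → ((P ∧ Q) ∧ P))): Gödel ¬ of 1 = 0 (operand ≠ 0)
¬¬(¬Q ∨ (P → ((P ∧ Q) ∧ P))): Gödel ¬ of 0 = 1 (operand is 0)
((Q ∧ ((Q ∧ P) ∨ Q)) ∧ ¬¬(¬Q ∨ (P → ((P ∧ Q) ∧ P)))) = min(0.5, 1) = 0.5
¬Q: Gödel ¬ of 0.5 = 0 (operand ≠ 0)
(P → Q): 0.3 ≤ 0.5, so result = 1
¬(P → Q): Gödel ¬ of 1 = 0 (operand ≠ 0)
(¬Q → ¬(P → Q)): 0 ≤ 0, so result = 1
(((Q ∧ ((Q ∧ P) ∨ Q)) ∧ ¬¬(¬Q ∨ (P → ((P ∧ Q) ∧ P)))) ∧ (¬Q → ¬(P → Q))) = min(0.5, 1) = 0.5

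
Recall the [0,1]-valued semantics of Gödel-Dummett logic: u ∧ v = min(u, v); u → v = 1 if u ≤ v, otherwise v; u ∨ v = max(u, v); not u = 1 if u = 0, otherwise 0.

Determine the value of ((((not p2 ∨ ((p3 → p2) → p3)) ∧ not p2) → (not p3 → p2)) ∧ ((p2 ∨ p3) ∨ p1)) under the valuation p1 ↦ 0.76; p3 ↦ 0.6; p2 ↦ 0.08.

not p2: Gödel ¬ of 0.08 = 0 (operand ≠ 0)
(p3 → p2): 0.6 > 0.08, so result = 0.08
((p3 → p2) → p3): 0.08 ≤ 0.6, so result = 1
(not p2 ∨ ((p3 → p2) → p3)) = max(0, 1) = 1
not p2: Gödel ¬ of 0.08 = 0 (operand ≠ 0)
((not p2 ∨ ((p3 → p2) → p3)) ∧ not p2) = min(1, 0) = 0
not p3: Gödel ¬ of 0.6 = 0 (operand ≠ 0)
(not p3 → p2): 0 ≤ 0.08, so result = 1
(((not p2 ∨ ((p3 → p2) → p3)) ∧ not p2) → (not p3 → p2)): 0 ≤ 1, so result = 1
(p2 ∨ p3) = max(0.08, 0.6) = 0.6
((p2 ∨ p3) ∨ p1) = max(0.6, 0.76) = 0.76
((((not p2 ∨ ((p3 → p2) → p3)) ∧ not p2) → (not p3 → p2)) ∧ ((p2 ∨ p3) ∨ p1)) = min(1, 0.76) = 0.76

0.76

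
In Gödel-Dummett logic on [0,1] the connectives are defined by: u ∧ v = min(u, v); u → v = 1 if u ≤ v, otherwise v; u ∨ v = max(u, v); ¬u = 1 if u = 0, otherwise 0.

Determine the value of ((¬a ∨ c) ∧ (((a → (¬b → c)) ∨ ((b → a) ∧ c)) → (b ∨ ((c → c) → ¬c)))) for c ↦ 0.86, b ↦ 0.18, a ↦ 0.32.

¬a: Gödel ¬ of 0.32 = 0 (operand ≠ 0)
(¬a ∨ c) = max(0, 0.86) = 0.86
¬b: Gödel ¬ of 0.18 = 0 (operand ≠ 0)
(¬b → c): 0 ≤ 0.86, so result = 1
(a → (¬b → c)): 0.32 ≤ 1, so result = 1
(b → a): 0.18 ≤ 0.32, so result = 1
((b → a) ∧ c) = min(1, 0.86) = 0.86
((a → (¬b → c)) ∨ ((b → a) ∧ c)) = max(1, 0.86) = 1
(c → c): 0.86 ≤ 0.86, so result = 1
¬c: Gödel ¬ of 0.86 = 0 (operand ≠ 0)
((c → c) → ¬c): 1 > 0, so result = 0
(b ∨ ((c → c) → ¬c)) = max(0.18, 0) = 0.18
(((a → (¬b → c)) ∨ ((b → a) ∧ c)) → (b ∨ ((c → c) → ¬c))): 1 > 0.18, so result = 0.18
((¬a ∨ c) ∧ (((a → (¬b → c)) ∨ ((b → a) ∧ c)) → (b ∨ ((c → c) → ¬c)))) = min(0.86, 0.18) = 0.18

0.18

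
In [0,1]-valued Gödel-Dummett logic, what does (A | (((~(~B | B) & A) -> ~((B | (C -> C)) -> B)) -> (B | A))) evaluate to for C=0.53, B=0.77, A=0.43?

0.77

~B: Gödel ¬ of 0.77 = 0 (operand ≠ 0)
(~B | B) = max(0, 0.77) = 0.77
~(~B | B): Gödel ¬ of 0.77 = 0 (operand ≠ 0)
(~(~B | B) & A) = min(0, 0.43) = 0
(C -> C): 0.53 ≤ 0.53, so result = 1
(B | (C -> C)) = max(0.77, 1) = 1
((B | (C -> C)) -> B): 1 > 0.77, so result = 0.77
~((B | (C -> C)) -> B): Gödel ¬ of 0.77 = 0 (operand ≠ 0)
((~(~B | B) & A) -> ~((B | (C -> C)) -> B)): 0 ≤ 0, so result = 1
(B | A) = max(0.77, 0.43) = 0.77
(((~(~B | B) & A) -> ~((B | (C -> C)) -> B)) -> (B | A)): 1 > 0.77, so result = 0.77
(A | (((~(~B | B) & A) -> ~((B | (C -> C)) -> B)) -> (B | A))) = max(0.43, 0.77) = 0.77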